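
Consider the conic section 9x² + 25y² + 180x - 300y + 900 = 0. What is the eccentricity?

e = 4/5

Group: 9(x² + 20x) + 25(y² - 12y) = -900
Complete the square in x and y: 9(x + 10)² + 25(y - 6)² = -900 + 900 + 900 = 900
Divide by 900: (x + 10)²/100 + (y - 6)²/36 = 1
Ellipse, center (-10, 6), major axis horizontal; a² = 100, b² = 36.
c² = a² - b² = 64, so c = 8.
e = c/a = 8/10 = 4/5.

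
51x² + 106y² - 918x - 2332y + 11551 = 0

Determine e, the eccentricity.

e = √5830/106

Group: 51(x² - 18x) + 106(y² - 22y) = -11551
Completing the square gives 51(x - 9)² + 106(y - 11)² = -11551 + 4131 + 12826 = 5406.
Divide by 5406: (x - 9)²/106 + (y - 11)²/51 = 1
Ellipse, center (9, 11), major axis horizontal; a² = 106, b² = 51.
c² = a² - b² = 55, so c = √55.
e = c/a = √55/√106 = √5830/106.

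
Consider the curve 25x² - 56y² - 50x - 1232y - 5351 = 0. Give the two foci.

(1, -20) and (1, -2)

25(x² - 2x) -56(y² + 22y) = 5351
Completing the square gives 25(x - 1)² -56(y + 11)² = 5351 + 25 - 6776 = -1400.
Divide through by -1400 to get (y + 11)²/25 - (x - 1)²/56 = 1.
Hyperbola, center (1, -11), transverse axis vertical; a² = 25, b² = 56.
c² = a² + b² = 25 + 56 = 81, so c = 9.
Foci lie on the vertical axis through the center: (h, k ± c).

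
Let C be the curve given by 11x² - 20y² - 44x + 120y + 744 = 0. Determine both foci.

Rearranging, 11(x² - 4x) -20(y² - 6y) = -744.
Completing the square gives 11(x - 2)² -20(y - 3)² = -744 + 44 - 180 = -880.
Divide by -880: (y - 3)²/44 - (x - 2)²/80 = 1
Hyperbola, center (2, 3), transverse axis vertical; a² = 44, b² = 80.
c² = a² + b² = 44 + 80 = 124, so c = 2√31.
Foci lie on the vertical axis through the center: (h, k ± c).

(2, 3 - 2√31) and (2, 3 + 2√31)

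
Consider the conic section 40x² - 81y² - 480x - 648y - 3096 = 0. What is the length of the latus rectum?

40(x² - 12x) -81(y² + 8y) = 3096
Complete the square: 40(x - 6)² -81(y + 4)² = 3096 + 1440 - 1296 = 3240
Divide by 3240: (x - 6)²/81 - (y + 4)²/40 = 1
Hyperbola, center (6, -4), transverse axis horizontal; a² = 81, b² = 40.
Latus rectum length = 2b²/a = 2·40/9 = 80/9.

80/9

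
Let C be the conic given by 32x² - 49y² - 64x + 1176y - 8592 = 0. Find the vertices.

(-6, 12) and (8, 12)

32(x² - 2x) -49(y² - 24y) = 8592
Completing the square gives 32(x - 1)² -49(y - 12)² = 8592 + 32 - 7056 = 1568.
Divide by 1568: (x - 1)²/49 - (y - 12)²/32 = 1
Hyperbola, center (1, 12), transverse axis horizontal; a² = 49, b² = 32.
a = 7. Vertices at (h ± a, k).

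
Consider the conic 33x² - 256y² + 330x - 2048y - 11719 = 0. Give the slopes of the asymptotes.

√33/16 and -√33/16

33(x² + 10x) -256(y² + 8y) = 11719
Complete the square in x and y: 33(x + 5)² -256(y + 4)² = 11719 + 825 - 4096 = 8448
Divide by 8448: (x + 5)²/256 - (y + 4)²/33 = 1
Hyperbola, center (-5, -4), transverse axis horizontal; a² = 256, b² = 33.
For a horizontal hyperbola the asymptotes have slope ±b/a.
Here that is ±√33/16.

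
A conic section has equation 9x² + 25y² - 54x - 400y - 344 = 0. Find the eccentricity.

Collect terms: 9(x² - 6x) + 25(y² - 16y) = 344
Complete the square: 9(x - 3)² + 25(y - 8)² = 344 + 81 + 1600 = 2025
Divide through by 2025 to get (x - 3)²/225 + (y - 8)²/81 = 1.
Ellipse, center (3, 8), major axis horizontal; a² = 225, b² = 81.
c² = a² - b² = 144, so c = 12.
e = c/a = 12/15 = 4/5.

e = 4/5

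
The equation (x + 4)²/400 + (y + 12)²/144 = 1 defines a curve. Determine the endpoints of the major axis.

Center (-4, -12). The larger denominator 400 sits under the x-term, so the major axis is horizontal; a² = 400, b² = 144.
a = 20. Vertices at (h ± a, k).

(-24, -12) and (16, -12)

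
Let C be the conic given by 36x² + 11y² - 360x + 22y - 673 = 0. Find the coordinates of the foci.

(5, -11) and (5, 9)

Rearranging, 36(x² - 10x) + 11(y² + 2y) = 673.
36(x - 5)² + 11(y + 1)² = 673 + 900 + 11 = 1584
Divide by 1584: (x - 5)²/44 + (y + 1)²/144 = 1
Ellipse, center (5, -1), major axis vertical; a² = 144, b² = 44.
c² = a² - b² = 144 - 44 = 100, so c = 10.
Foci lie on the vertical axis through the center: (h, k ± c).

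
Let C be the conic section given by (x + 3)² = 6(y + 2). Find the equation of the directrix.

Vertex (-3, -2); 4p = 6 so p = 3/2. Opens up.
Directrix is the horizontal line y = k − p = -2 − (3/2) = -7/2.

y = -7/2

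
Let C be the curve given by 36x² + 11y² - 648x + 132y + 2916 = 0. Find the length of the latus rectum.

11/3

Group: 36(x² - 18x) + 11(y² + 12y) = -2916
Complete the square in x and y: 36(x - 9)² + 11(y + 6)² = -2916 + 2916 + 396 = 396
Divide through by 396 to get (x - 9)²/11 + (y + 6)²/36 = 1.
Ellipse, center (9, -6), major axis vertical; a² = 36, b² = 11.
Latus rectum length = 2b²/a = 2·11/6 = 11/3.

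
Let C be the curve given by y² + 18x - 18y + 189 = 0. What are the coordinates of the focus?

Only y is squared. Complete the square in y: (y - 9)² = -18(x + 6).
Vertex (-6, 9); 4p = -18 so p = -9/2. Opens left.
Focus is p units from the vertex along the axis: (h + p, k).

(-21/2, 9)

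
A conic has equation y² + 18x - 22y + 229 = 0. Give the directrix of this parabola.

x = -3/2

Only y is squared. Complete the square in y: (y - 11)² = -18(x + 6).
Vertex (-6, 11); 4p = -18 so p = -9/2. Opens left.
Directrix is the vertical line x = h − p = -6 − (-9/2) = -3/2.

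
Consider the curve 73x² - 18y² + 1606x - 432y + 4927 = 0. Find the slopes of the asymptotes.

√146/6 and -√146/6

Group: 73(x² + 22x) -18(y² + 24y) = -4927
73(x + 11)² -18(y + 12)² = -4927 + 8833 - 2592 = 1314
Dividing both sides by 1314: (x + 11)²/18 - (y + 12)²/73 = 1
Hyperbola, center (-11, -12), transverse axis horizontal; a² = 18, b² = 73.
For a horizontal hyperbola the asymptotes have slope ±b/a.
Here that is ±√73/3√2 = ±√146/6.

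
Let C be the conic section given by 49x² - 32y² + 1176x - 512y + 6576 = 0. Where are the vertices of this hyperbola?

(-12, -15) and (-12, -1)

Collect terms: 49(x² + 24x) -32(y² + 16y) = -6576
49(x + 12)² -32(y + 8)² = -6576 + 7056 - 2048 = -1568
Dividing both sides by -1568: (y + 8)²/49 - (x + 12)²/32 = 1
Hyperbola, center (-12, -8), transverse axis vertical; a² = 49, b² = 32.
a = 7. Vertices at (h, k ± a).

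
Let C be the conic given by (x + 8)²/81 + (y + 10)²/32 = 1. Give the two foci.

Center (-8, -10). The larger denominator 81 sits under the x-term, so the major axis is horizontal; a² = 81, b² = 32.
c² = a² - b² = 81 - 32 = 49, so c = 7.
Foci lie on the horizontal axis through the center: (h ± c, k).

(-15, -10) and (-1, -10)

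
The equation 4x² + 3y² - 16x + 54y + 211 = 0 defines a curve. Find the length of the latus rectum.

Group the x- and y-terms: 4(x² - 4x) + 3(y² + 18y) = -211
Complete the square: 4(x - 2)² + 3(y + 9)² = -211 + 16 + 243 = 48
Divide through by 48 to get (x - 2)²/12 + (y + 9)²/16 = 1.
Ellipse, center (2, -9), major axis vertical; a² = 16, b² = 12.
Latus rectum length = 2b²/a = 2·12/4 = 6.

6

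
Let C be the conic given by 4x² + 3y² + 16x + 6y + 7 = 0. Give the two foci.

(-2, -2) and (-2, 0)

Group the x- and y-terms: 4(x² + 4x) + 3(y² + 2y) = -7
Complete the square: 4(x + 2)² + 3(y + 1)² = -7 + 16 + 3 = 12
Divide through by 12 to get (x + 2)²/3 + (y + 1)²/4 = 1.
Ellipse, center (-2, -1), major axis vertical; a² = 4, b² = 3.
c² = a² - b² = 4 - 3 = 1, so c = 1.
Foci lie on the vertical axis through the center: (h, k ± c).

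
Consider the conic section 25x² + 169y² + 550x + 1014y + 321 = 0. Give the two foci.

(-23, -3) and (1, -3)

Collect terms: 25(x² + 22x) + 169(y² + 6y) = -321
25(x + 11)² + 169(y + 3)² = -321 + 3025 + 1521 = 4225
Dividing both sides by 4225: (x + 11)²/169 + (y + 3)²/25 = 1
Ellipse, center (-11, -3), major axis horizontal; a² = 169, b² = 25.
c² = a² - b² = 169 - 25 = 144, so c = 12.
Foci lie on the horizontal axis through the center: (h ± c, k).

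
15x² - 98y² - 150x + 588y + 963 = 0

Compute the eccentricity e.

Collect terms: 15(x² - 10x) -98(y² - 6y) = -963
Complete the square: 15(x - 5)² -98(y - 3)² = -963 + 375 - 882 = -1470
Divide through by -1470 to get (y - 3)²/15 - (x - 5)²/98 = 1.
Hyperbola, center (5, 3), transverse axis vertical; a² = 15, b² = 98.
c² = a² + b² = 113, so c = √113.
e = c/a = √113/√15 = √1695/15.

e = √1695/15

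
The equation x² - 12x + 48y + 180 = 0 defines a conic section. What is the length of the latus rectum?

Only x is squared. Complete the square in x: (x - 6)² = -48(y + 3).
Vertex (6, -3); 4p = -48 so p = -12. Opens down.
Latus rectum length = |4p| = 48.

48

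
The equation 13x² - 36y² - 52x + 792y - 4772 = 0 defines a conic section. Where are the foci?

(-5, 11) and (9, 11)

13(x² - 4x) -36(y² - 22y) = 4772
Complete the square in x and y: 13(x - 2)² -36(y - 11)² = 4772 + 52 - 4356 = 468
Divide by 468: (x - 2)²/36 - (y - 11)²/13 = 1
Hyperbola, center (2, 11), transverse axis horizontal; a² = 36, b² = 13.
c² = a² + b² = 36 + 13 = 49, so c = 7.
Foci lie on the horizontal axis through the center: (h ± c, k).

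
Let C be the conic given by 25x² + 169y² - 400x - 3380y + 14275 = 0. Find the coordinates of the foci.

(-4, 10) and (20, 10)

Rearranging, 25(x² - 16x) + 169(y² - 20y) = -14275.
Complete the square: 25(x - 8)² + 169(y - 10)² = -14275 + 1600 + 16900 = 4225
Divide by 4225: (x - 8)²/169 + (y - 10)²/25 = 1
Ellipse, center (8, 10), major axis horizontal; a² = 169, b² = 25.
c² = a² - b² = 169 - 25 = 144, so c = 12.
Foci lie on the horizontal axis through the center: (h ± c, k).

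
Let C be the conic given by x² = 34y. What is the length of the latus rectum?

Vertex (0, 0); 4p = 34 so p = 17/2. Opens up.
Latus rectum length = |4p| = 34.

34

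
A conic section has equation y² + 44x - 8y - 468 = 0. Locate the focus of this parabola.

Only y is squared. Complete the square in y: (y - 4)² = -44(x - 11).
Vertex (11, 4); 4p = -44 so p = -11. Opens left.
Focus is p units from the vertex along the axis: (h + p, k).

(0, 4)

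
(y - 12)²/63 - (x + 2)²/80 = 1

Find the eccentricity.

e = √1001/21

Center (-2, 12). The positive term is the y-term, so the transverse axis is vertical; a² = 63, b² = 80.
c² = a² + b² = 143, so c = √143.
e = c/a = √143/3√7 = √1001/21.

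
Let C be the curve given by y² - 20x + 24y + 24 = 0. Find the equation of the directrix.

Only y is squared. Complete the square in y: (y + 12)² = 20(x + 6).
Vertex (-6, -12); 4p = 20 so p = 5. Opens right.
Directrix is the vertical line x = h − p = -6 − (5) = -11.

x = -11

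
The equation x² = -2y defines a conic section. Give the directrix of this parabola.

y = 1/2

Vertex (0, 0); 4p = -2 so p = -1/2. Opens down.
Directrix is the horizontal line y = k − p = 0 − (-1/2) = 1/2.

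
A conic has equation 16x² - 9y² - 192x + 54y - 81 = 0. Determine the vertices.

(0, 3) and (12, 3)

Collect terms: 16(x² - 12x) -9(y² - 6y) = 81
16(x - 6)² -9(y - 3)² = 81 + 576 - 81 = 576
Divide by 576: (x - 6)²/36 - (y - 3)²/64 = 1
Hyperbola, center (6, 3), transverse axis horizontal; a² = 36, b² = 64.
a = 6. Vertices at (h ± a, k).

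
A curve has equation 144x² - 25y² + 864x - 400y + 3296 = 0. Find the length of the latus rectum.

Collect terms: 144(x² + 6x) -25(y² + 16y) = -3296
Complete the square: 144(x + 3)² -25(y + 8)² = -3296 + 1296 - 1600 = -3600
Divide by -3600: (y + 8)²/144 - (x + 3)²/25 = 1
Hyperbola, center (-3, -8), transverse axis vertical; a² = 144, b² = 25.
Latus rectum length = 2b²/a = 2·25/12 = 25/6.

25/6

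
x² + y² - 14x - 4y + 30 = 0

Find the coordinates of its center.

(7, 2)

Group: (x² - 14x) + (y² - 4y) = -30
Completing the square gives (x - 7)² + (y - 2)² = -30 + 49 + 4 = 23.
So (x - 7)² + (y - 2)² = 23.
Circle centered at (7, 2) with r² = 23.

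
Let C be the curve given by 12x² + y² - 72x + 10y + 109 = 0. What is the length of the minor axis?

Group: 12(x² - 6x) + (y² + 10y) = -109
Complete the square: 12(x - 3)² + (y + 5)² = -109 + 108 + 25 = 24
Divide by 24: (x - 3)²/2 + (y + 5)²/24 = 1
Ellipse, center (3, -5), major axis vertical; a² = 24, b² = 2.
b² = 2 so b = √2; the minor axis has length 2b = 2√2.

2√2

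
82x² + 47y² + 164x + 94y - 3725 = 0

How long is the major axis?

Group: 82(x² + 2x) + 47(y² + 2y) = 3725
Complete the square in x and y: 82(x + 1)² + 47(y + 1)² = 3725 + 82 + 47 = 3854
Dividing both sides by 3854: (x + 1)²/47 + (y + 1)²/82 = 1
Ellipse, center (-1, -1), major axis vertical; a² = 82, b² = 47.
a² = 82 so a = √82; the major axis has length 2a = 2√82.

2√82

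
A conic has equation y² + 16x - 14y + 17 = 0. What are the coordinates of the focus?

Only y is squared. Complete the square in y: (y - 7)² = -16(x - 2).
Vertex (2, 7); 4p = -16 so p = -4. Opens left.
Focus is p units from the vertex along the axis: (h + p, k).

(-2, 7)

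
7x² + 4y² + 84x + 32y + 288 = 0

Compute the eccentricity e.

Rearranging, 7(x² + 12x) + 4(y² + 8y) = -288.
7(x + 6)² + 4(y + 4)² = -288 + 252 + 64 = 28
Divide by 28: (x + 6)²/4 + (y + 4)²/7 = 1
Ellipse, center (-6, -4), major axis vertical; a² = 7, b² = 4.
c² = a² - b² = 3, so c = √3.
e = c/a = √3/√7 = √21/7.

e = √21/7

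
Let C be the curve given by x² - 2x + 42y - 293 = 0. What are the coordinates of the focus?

(1, -7/2)

Only x is squared. Complete the square in x: (x - 1)² = -42(y - 7).
Vertex (1, 7); 4p = -42 so p = -21/2. Opens down.
Focus is p units from the vertex along the axis: (h, k + p).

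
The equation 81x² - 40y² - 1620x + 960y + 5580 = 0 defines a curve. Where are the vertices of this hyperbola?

(10, 3) and (10, 21)

Group the x- and y-terms: 81(x² - 20x) -40(y² - 24y) = -5580
Completing the square gives 81(x - 10)² -40(y - 12)² = -5580 + 8100 - 5760 = -3240.
Divide through by -3240 to get (y - 12)²/81 - (x - 10)²/40 = 1.
Hyperbola, center (10, 12), transverse axis vertical; a² = 81, b² = 40.
a = 9. Vertices at (h, k ± a).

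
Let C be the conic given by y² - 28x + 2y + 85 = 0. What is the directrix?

x = -4

Only y is squared. Complete the square in y: (y + 1)² = 28(x - 3).
Vertex (3, -1); 4p = 28 so p = 7. Opens right.
Directrix is the vertical line x = h − p = 3 − (7) = -4.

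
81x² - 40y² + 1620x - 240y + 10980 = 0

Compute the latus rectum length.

80/9

81(x² + 20x) -40(y² + 6y) = -10980
Completing the square gives 81(x + 10)² -40(y + 3)² = -10980 + 8100 - 360 = -3240.
Dividing both sides by -3240: (y + 3)²/81 - (x + 10)²/40 = 1
Hyperbola, center (-10, -3), transverse axis vertical; a² = 81, b² = 40.
Latus rectum length = 2b²/a = 2·40/9 = 80/9.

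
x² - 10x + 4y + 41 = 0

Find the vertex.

(5, -4)

Only x is squared. Complete the square in x: (x - 5)² = -4(y + 4).
Vertex (5, -4); 4p = -4 so p = -1. Opens down.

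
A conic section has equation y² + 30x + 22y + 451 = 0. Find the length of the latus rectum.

Only y is squared. Complete the square in y: (y + 11)² = -30(x + 11).
Vertex (-11, -11); 4p = -30 so p = -15/2. Opens left.
Latus rectum length = |4p| = 30.

30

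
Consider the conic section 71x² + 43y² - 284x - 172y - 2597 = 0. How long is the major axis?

71(x² - 4x) + 43(y² - 4y) = 2597
Completing the square gives 71(x - 2)² + 43(y - 2)² = 2597 + 284 + 172 = 3053.
Divide through by 3053 to get (x - 2)²/43 + (y - 2)²/71 = 1.
Ellipse, center (2, 2), major axis vertical; a² = 71, b² = 43.
a² = 71 so a = √71; the major axis has length 2a = 2√71.

2√71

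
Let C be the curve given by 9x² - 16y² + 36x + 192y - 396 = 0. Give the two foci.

Rearranging, 9(x² + 4x) -16(y² - 12y) = 396.
9(x + 2)² -16(y - 6)² = 396 + 36 - 576 = -144
Dividing both sides by -144: (y - 6)²/9 - (x + 2)²/16 = 1
Hyperbola, center (-2, 6), transverse axis vertical; a² = 9, b² = 16.
c² = a² + b² = 9 + 16 = 25, so c = 5.
Foci lie on the vertical axis through the center: (h, k ± c).

(-2, 1) and (-2, 11)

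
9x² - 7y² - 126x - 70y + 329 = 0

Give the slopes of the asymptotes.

3√7/7 and -3√7/7

Group the x- and y-terms: 9(x² - 14x) -7(y² + 10y) = -329
Completing the square gives 9(x - 7)² -7(y + 5)² = -329 + 441 - 175 = -63.
Dividing both sides by -63: (y + 5)²/9 - (x - 7)²/7 = 1
Hyperbola, center (7, -5), transverse axis vertical; a² = 9, b² = 7.
For a vertical hyperbola the asymptotes have slope ±a/b.
Here that is ±3/√7 = ±3√7/7.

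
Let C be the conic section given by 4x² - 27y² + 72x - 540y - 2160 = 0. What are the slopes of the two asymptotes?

Group: 4(x² + 18x) -27(y² + 20y) = 2160
Complete the square in x and y: 4(x + 9)² -27(y + 10)² = 2160 + 324 - 2700 = -216
Divide through by -216 to get (y + 10)²/8 - (x + 9)²/54 = 1.
Hyperbola, center (-9, -10), transverse axis vertical; a² = 8, b² = 54.
For a vertical hyperbola the asymptotes have slope ±a/b.
Here that is ±2√2/3√6 = ±2√3/9.

2√3/9 and -2√3/9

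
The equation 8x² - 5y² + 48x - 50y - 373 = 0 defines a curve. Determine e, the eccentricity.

8(x² + 6x) -5(y² + 10y) = 373
Complete the square in x and y: 8(x + 3)² -5(y + 5)² = 373 + 72 - 125 = 320
Dividing both sides by 320: (x + 3)²/40 - (y + 5)²/64 = 1
Hyperbola, center (-3, -5), transverse axis horizontal; a² = 40, b² = 64.
c² = a² + b² = 104, so c = 2√26.
e = c/a = 2√26/2√10 = √65/5.

e = √65/5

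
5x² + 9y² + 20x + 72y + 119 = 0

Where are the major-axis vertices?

(-5, -4) and (1, -4)

5(x² + 4x) + 9(y² + 8y) = -119
Complete the square in x and y: 5(x + 2)² + 9(y + 4)² = -119 + 20 + 144 = 45
Divide through by 45 to get (x + 2)²/9 + (y + 4)²/5 = 1.
Ellipse, center (-2, -4), major axis horizontal; a² = 9, b² = 5.
a = 3. Vertices at (h ± a, k).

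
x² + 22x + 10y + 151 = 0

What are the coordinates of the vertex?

(-11, -3)

Only x is squared. Complete the square in x: (x + 11)² = -10(y + 3).
Vertex (-11, -3); 4p = -10 so p = -5/2. Opens down.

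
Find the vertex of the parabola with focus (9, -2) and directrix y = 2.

The vertex is the midpoint between the focus and the directrix along the axis of symmetry.
Axis is vertical (directrix is horizontal). Vertex y-coordinate = (-2 + 2)/2 = 0; x-coordinate = 9.

(9, 0)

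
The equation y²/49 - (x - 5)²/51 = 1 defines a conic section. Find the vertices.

(5, -7) and (5, 7)

Center (5, 0). The positive term is the y-term, so the transverse axis is vertical; a² = 49, b² = 51.
a = 7. Vertices at (h, k ± a).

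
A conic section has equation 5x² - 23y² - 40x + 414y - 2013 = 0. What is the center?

(4, 9)

Group the x- and y-terms: 5(x² - 8x) -23(y² - 18y) = 2013
5(x - 4)² -23(y - 9)² = 2013 + 80 - 1863 = 230
Dividing both sides by 230: (x - 4)²/46 - (y - 9)²/10 = 1
Hyperbola with center (4, 9).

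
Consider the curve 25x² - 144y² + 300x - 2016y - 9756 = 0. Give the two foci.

Group the x- and y-terms: 25(x² + 12x) -144(y² + 14y) = 9756
Completing the square gives 25(x + 6)² -144(y + 7)² = 9756 + 900 - 7056 = 3600.
Divide by 3600: (x + 6)²/144 - (y + 7)²/25 = 1
Hyperbola, center (-6, -7), transverse axis horizontal; a² = 144, b² = 25.
c² = a² + b² = 144 + 25 = 169, so c = 13.
Foci lie on the horizontal axis through the center: (h ± c, k).

(-19, -7) and (7, -7)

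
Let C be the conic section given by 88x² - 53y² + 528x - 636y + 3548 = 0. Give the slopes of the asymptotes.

2√1166/53 and -2√1166/53

Rearranging, 88(x² + 6x) -53(y² + 12y) = -3548.
Complete the square in x and y: 88(x + 3)² -53(y + 6)² = -3548 + 792 - 1908 = -4664
Divide through by -4664 to get (y + 6)²/88 - (x + 3)²/53 = 1.
Hyperbola, center (-3, -6), transverse axis vertical; a² = 88, b² = 53.
For a vertical hyperbola the asymptotes have slope ±a/b.
Here that is ±2√22/√53 = ±2√1166/53.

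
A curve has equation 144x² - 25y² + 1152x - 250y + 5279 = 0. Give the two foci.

Collect terms: 144(x² + 8x) -25(y² + 10y) = -5279
144(x + 4)² -25(y + 5)² = -5279 + 2304 - 625 = -3600
Divide through by -3600 to get (y + 5)²/144 - (x + 4)²/25 = 1.
Hyperbola, center (-4, -5), transverse axis vertical; a² = 144, b² = 25.
c² = a² + b² = 144 + 25 = 169, so c = 13.
Foci lie on the vertical axis through the center: (h, k ± c).

(-4, -18) and (-4, 8)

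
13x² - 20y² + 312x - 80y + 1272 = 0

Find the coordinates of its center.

(-12, -2)

Rearranging, 13(x² + 24x) -20(y² + 4y) = -1272.
Complete the square: 13(x + 12)² -20(y + 2)² = -1272 + 1872 - 80 = 520
Divide by 520: (x + 12)²/40 - (y + 2)²/26 = 1
Hyperbola with center (-12, -2).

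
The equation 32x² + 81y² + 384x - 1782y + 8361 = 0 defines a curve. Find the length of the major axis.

Group the x- and y-terms: 32(x² + 12x) + 81(y² - 22y) = -8361
32(x + 6)² + 81(y - 11)² = -8361 + 1152 + 9801 = 2592
Divide by 2592: (x + 6)²/81 + (y - 11)²/32 = 1
Ellipse, center (-6, 11), major axis horizontal; a² = 81, b² = 32.
a² = 81 so a = 9; the major axis has length 2a = 18.

18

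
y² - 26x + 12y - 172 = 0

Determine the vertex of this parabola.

Only y is squared. Complete the square in y: (y + 6)² = 26(x + 8).
Vertex (-8, -6); 4p = 26 so p = 13/2. Opens right.

(-8, -6)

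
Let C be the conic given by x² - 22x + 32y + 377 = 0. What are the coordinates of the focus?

Only x is squared. Complete the square in x: (x - 11)² = -32(y + 8).
Vertex (11, -8); 4p = -32 so p = -8. Opens down.
Focus is p units from the vertex along the axis: (h, k + p).

(11, -16)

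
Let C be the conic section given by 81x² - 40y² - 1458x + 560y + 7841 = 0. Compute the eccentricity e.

Rearranging, 81(x² - 18x) -40(y² - 14y) = -7841.
Completing the square gives 81(x - 9)² -40(y - 7)² = -7841 + 6561 - 1960 = -3240.
Dividing both sides by -3240: (y - 7)²/81 - (x - 9)²/40 = 1
Hyperbola, center (9, 7), transverse axis vertical; a² = 81, b² = 40.
c² = a² + b² = 121, so c = 11.
e = c/a = 11/9.

e = 11/9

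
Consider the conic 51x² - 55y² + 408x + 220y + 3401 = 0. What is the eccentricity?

e = √5406/51

51(x² + 8x) -55(y² - 4y) = -3401
Complete the square in x and y: 51(x + 4)² -55(y - 2)² = -3401 + 816 - 220 = -2805
Divide by -2805: (y - 2)²/51 - (x + 4)²/55 = 1
Hyperbola, center (-4, 2), transverse axis vertical; a² = 51, b² = 55.
c² = a² + b² = 106, so c = √106.
e = c/a = √106/√51 = √5406/51.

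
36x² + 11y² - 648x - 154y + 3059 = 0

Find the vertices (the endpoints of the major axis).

(9, 1) and (9, 13)

36(x² - 18x) + 11(y² - 14y) = -3059
36(x - 9)² + 11(y - 7)² = -3059 + 2916 + 539 = 396
Divide through by 396 to get (x - 9)²/11 + (y - 7)²/36 = 1.
Ellipse, center (9, 7), major axis vertical; a² = 36, b² = 11.
a = 6. Vertices at (h, k ± a).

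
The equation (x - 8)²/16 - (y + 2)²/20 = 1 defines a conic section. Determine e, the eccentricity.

e = 3/2

Center (8, -2). The positive term is the x-term, so the transverse axis is horizontal; a² = 16, b² = 20.
c² = a² + b² = 36, so c = 6.
e = c/a = 6/4 = 3/2.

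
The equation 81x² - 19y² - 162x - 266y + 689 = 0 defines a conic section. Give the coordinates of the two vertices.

Group the x- and y-terms: 81(x² - 2x) -19(y² + 14y) = -689
Complete the square: 81(x - 1)² -19(y + 7)² = -689 + 81 - 931 = -1539
Divide through by -1539 to get (y + 7)²/81 - (x - 1)²/19 = 1.
Hyperbola, center (1, -7), transverse axis vertical; a² = 81, b² = 19.
a = 9. Vertices at (h, k ± a).

(1, -16) and (1, 2)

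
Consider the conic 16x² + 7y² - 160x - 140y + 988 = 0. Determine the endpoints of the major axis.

(5, 6) and (5, 14)

Group: 16(x² - 10x) + 7(y² - 20y) = -988
Completing the square gives 16(x - 5)² + 7(y - 10)² = -988 + 400 + 700 = 112.
Divide through by 112 to get (x - 5)²/7 + (y - 10)²/16 = 1.
Ellipse, center (5, 10), major axis vertical; a² = 16, b² = 7.
a = 4. Vertices at (h, k ± a).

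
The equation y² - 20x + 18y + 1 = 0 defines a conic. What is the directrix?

x = -9

Only y is squared. Complete the square in y: (y + 9)² = 20(x + 4).
Vertex (-4, -9); 4p = 20 so p = 5. Opens right.
Directrix is the vertical line x = h − p = -4 − (5) = -9.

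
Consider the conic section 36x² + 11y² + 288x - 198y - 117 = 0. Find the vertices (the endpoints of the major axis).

Collect terms: 36(x² + 8x) + 11(y² - 18y) = 117
Complete the square: 36(x + 4)² + 11(y - 9)² = 117 + 576 + 891 = 1584
Dividing both sides by 1584: (x + 4)²/44 + (y - 9)²/144 = 1
Ellipse, center (-4, 9), major axis vertical; a² = 144, b² = 44.
a = 12. Vertices at (h, k ± a).

(-4, -3) and (-4, 21)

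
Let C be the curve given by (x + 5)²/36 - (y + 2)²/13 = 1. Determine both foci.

(-12, -2) and (2, -2)

Center (-5, -2). The positive term is the x-term, so the transverse axis is horizontal; a² = 36, b² = 13.
c² = a² + b² = 36 + 13 = 49, so c = 7.
Foci lie on the horizontal axis through the center: (h ± c, k).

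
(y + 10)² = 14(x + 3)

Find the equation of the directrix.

x = -13/2

Vertex (-3, -10); 4p = 14 so p = 7/2. Opens right.
Directrix is the vertical line x = h − p = -3 − (7/2) = -13/2.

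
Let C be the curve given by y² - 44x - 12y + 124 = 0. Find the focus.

Only y is squared. Complete the square in y: (y - 6)² = 44(x - 2).
Vertex (2, 6); 4p = 44 so p = 11. Opens right.
Focus is p units from the vertex along the axis: (h + p, k).

(13, 6)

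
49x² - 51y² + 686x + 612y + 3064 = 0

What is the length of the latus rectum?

Group the x- and y-terms: 49(x² + 14x) -51(y² - 12y) = -3064
Complete the square in x and y: 49(x + 7)² -51(y - 6)² = -3064 + 2401 - 1836 = -2499
Dividing both sides by -2499: (y - 6)²/49 - (x + 7)²/51 = 1
Hyperbola, center (-7, 6), transverse axis vertical; a² = 49, b² = 51.
Latus rectum length = 2b²/a = 2·51/7 = 102/7.

102/7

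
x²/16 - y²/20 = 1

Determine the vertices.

(-4, 0) and (4, 0)

Center (0, 0). The positive term is the x-term, so the transverse axis is horizontal; a² = 16, b² = 20.
a = 4. Vertices at (h ± a, k).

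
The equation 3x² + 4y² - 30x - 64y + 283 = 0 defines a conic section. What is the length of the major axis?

3(x² - 10x) + 4(y² - 16y) = -283
3(x - 5)² + 4(y - 8)² = -283 + 75 + 256 = 48
Dividing both sides by 48: (x - 5)²/16 + (y - 8)²/12 = 1
Ellipse, center (5, 8), major axis horizontal; a² = 16, b² = 12.
a² = 16 so a = 4; the major axis has length 2a = 8.

8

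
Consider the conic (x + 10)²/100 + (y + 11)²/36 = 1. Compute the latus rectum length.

Center (-10, -11). The larger denominator 100 sits under the x-term, so the major axis is horizontal; a² = 100, b² = 36.
Latus rectum length = 2b²/a = 2·36/10 = 36/5.

36/5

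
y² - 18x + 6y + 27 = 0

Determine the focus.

Only y is squared. Complete the square in y: (y + 3)² = 18(x - 1).
Vertex (1, -3); 4p = 18 so p = 9/2. Opens right.
Focus is p units from the vertex along the axis: (h + p, k).

(11/2, -3)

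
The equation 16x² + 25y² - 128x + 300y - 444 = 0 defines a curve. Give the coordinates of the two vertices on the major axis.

(-6, -6) and (14, -6)

Rearranging, 16(x² - 8x) + 25(y² + 12y) = 444.
Completing the square gives 16(x - 4)² + 25(y + 6)² = 444 + 256 + 900 = 1600.
Divide by 1600: (x - 4)²/100 + (y + 6)²/64 = 1
Ellipse, center (4, -6), major axis horizontal; a² = 100, b² = 64.
a = 10. Vertices at (h ± a, k).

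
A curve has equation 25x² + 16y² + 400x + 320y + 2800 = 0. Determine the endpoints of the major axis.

(-8, -15) and (-8, -5)

Group: 25(x² + 16x) + 16(y² + 20y) = -2800
Complete the square: 25(x + 8)² + 16(y + 10)² = -2800 + 1600 + 1600 = 400
Divide through by 400 to get (x + 8)²/16 + (y + 10)²/25 = 1.
Ellipse, center (-8, -10), major axis vertical; a² = 25, b² = 16.
a = 5. Vertices at (h, k ± a).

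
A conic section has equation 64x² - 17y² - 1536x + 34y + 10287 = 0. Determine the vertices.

Group the x- and y-terms: 64(x² - 24x) -17(y² - 2y) = -10287
Complete the square: 64(x - 12)² -17(y - 1)² = -10287 + 9216 - 17 = -1088
Divide through by -1088 to get (y - 1)²/64 - (x - 12)²/17 = 1.
Hyperbola, center (12, 1), transverse axis vertical; a² = 64, b² = 17.
a = 8. Vertices at (h, k ± a).

(12, -7) and (12, 9)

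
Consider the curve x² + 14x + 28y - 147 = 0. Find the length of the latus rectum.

Only x is squared. Complete the square in x: (x + 7)² = -28(y - 7).
Vertex (-7, 7); 4p = -28 so p = -7. Opens down.
Latus rectum length = |4p| = 28.

28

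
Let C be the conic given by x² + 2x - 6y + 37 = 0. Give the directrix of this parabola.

Only x is squared. Complete the square in x: (x + 1)² = 6(y - 6).
Vertex (-1, 6); 4p = 6 so p = 3/2. Opens up.
Directrix is the horizontal line y = k − p = 6 − (3/2) = 9/2.

y = 9/2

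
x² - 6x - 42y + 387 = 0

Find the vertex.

Only x is squared. Complete the square in x: (x - 3)² = 42(y - 9).
Vertex (3, 9); 4p = 42 so p = 21/2. Opens up.

(3, 9)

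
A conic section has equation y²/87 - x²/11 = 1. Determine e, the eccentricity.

Center (0, 0). The positive term is the y-term, so the transverse axis is vertical; a² = 87, b² = 11.
c² = a² + b² = 98, so c = 7√2.
e = c/a = 7√2/√87 = 7√174/87.

e = 7√174/87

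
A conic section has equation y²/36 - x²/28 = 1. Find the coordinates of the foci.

Center (0, 0). The positive term is the y-term, so the transverse axis is vertical; a² = 36, b² = 28.
c² = a² + b² = 36 + 28 = 64, so c = 8.
Foci lie on the vertical axis through the center: (h, k ± c).

(0, -8) and (0, 8)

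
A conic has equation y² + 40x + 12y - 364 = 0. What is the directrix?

Only y is squared. Complete the square in y: (y + 6)² = -40(x - 10).
Vertex (10, -6); 4p = -40 so p = -10. Opens left.
Directrix is the vertical line x = h − p = 10 − (-10) = 20.

x = 20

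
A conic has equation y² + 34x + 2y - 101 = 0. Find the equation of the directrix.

Only y is squared. Complete the square in y: (y + 1)² = -34(x - 3).
Vertex (3, -1); 4p = -34 so p = -17/2. Opens left.
Directrix is the vertical line x = h − p = 3 − (-17/2) = 23/2.

x = 23/2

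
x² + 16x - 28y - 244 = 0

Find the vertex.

Only x is squared. Complete the square in x: (x + 8)² = 28(y + 11).
Vertex (-8, -11); 4p = 28 so p = 7. Opens up.

(-8, -11)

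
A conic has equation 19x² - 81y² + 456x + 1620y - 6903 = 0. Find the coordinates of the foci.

Group the x- and y-terms: 19(x² + 24x) -81(y² - 20y) = 6903
Completing the square gives 19(x + 12)² -81(y - 10)² = 6903 + 2736 - 8100 = 1539.
Divide through by 1539 to get (x + 12)²/81 - (y - 10)²/19 = 1.
Hyperbola, center (-12, 10), transverse axis horizontal; a² = 81, b² = 19.
c² = a² + b² = 81 + 19 = 100, so c = 10.
Foci lie on the horizontal axis through the center: (h ± c, k).

(-22, 10) and (-2, 10)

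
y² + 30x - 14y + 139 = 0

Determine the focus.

Only y is squared. Complete the square in y: (y - 7)² = -30(x + 3).
Vertex (-3, 7); 4p = -30 so p = -15/2. Opens left.
Focus is p units from the vertex along the axis: (h + p, k).

(-21/2, 7)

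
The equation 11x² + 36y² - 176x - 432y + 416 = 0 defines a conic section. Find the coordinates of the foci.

Group: 11(x² - 16x) + 36(y² - 12y) = -416
Complete the square in x and y: 11(x - 8)² + 36(y - 6)² = -416 + 704 + 1296 = 1584
Dividing both sides by 1584: (x - 8)²/144 + (y - 6)²/44 = 1
Ellipse, center (8, 6), major axis horizontal; a² = 144, b² = 44.
c² = a² - b² = 144 - 44 = 100, so c = 10.
Foci lie on the horizontal axis through the center: (h ± c, k).

(-2, 6) and (18, 6)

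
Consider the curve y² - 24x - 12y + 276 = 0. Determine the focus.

Only y is squared. Complete the square in y: (y - 6)² = 24(x - 10).
Vertex (10, 6); 4p = 24 so p = 6. Opens right.
Focus is p units from the vertex along the axis: (h + p, k).

(16, 6)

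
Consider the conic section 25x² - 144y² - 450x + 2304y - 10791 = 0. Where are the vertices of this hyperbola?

Rearranging, 25(x² - 18x) -144(y² - 16y) = 10791.
Completing the square gives 25(x - 9)² -144(y - 8)² = 10791 + 2025 - 9216 = 3600.
Divide by 3600: (x - 9)²/144 - (y - 8)²/25 = 1
Hyperbola, center (9, 8), transverse axis horizontal; a² = 144, b² = 25.
a = 12. Vertices at (h ± a, k).

(-3, 8) and (21, 8)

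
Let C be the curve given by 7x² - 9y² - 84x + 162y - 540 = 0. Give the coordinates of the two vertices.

7(x² - 12x) -9(y² - 18y) = 540
Completing the square gives 7(x - 6)² -9(y - 9)² = 540 + 252 - 729 = 63.
Dividing both sides by 63: (x - 6)²/9 - (y - 9)²/7 = 1
Hyperbola, center (6, 9), transverse axis horizontal; a² = 9, b² = 7.
a = 3. Vertices at (h ± a, k).

(3, 9) and (9, 9)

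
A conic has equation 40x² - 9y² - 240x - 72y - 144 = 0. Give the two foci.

40(x² - 6x) -9(y² + 8y) = 144
Complete the square: 40(x - 3)² -9(y + 4)² = 144 + 360 - 144 = 360
Dividing both sides by 360: (x - 3)²/9 - (y + 4)²/40 = 1
Hyperbola, center (3, -4), transverse axis horizontal; a² = 9, b² = 40.
c² = a² + b² = 9 + 40 = 49, so c = 7.
Foci lie on the horizontal axis through the center: (h ± c, k).

(-4, -4) and (10, -4)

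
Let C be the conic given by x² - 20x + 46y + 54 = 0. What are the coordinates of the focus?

Only x is squared. Complete the square in x: (x - 10)² = -46(y - 1).
Vertex (10, 1); 4p = -46 so p = -23/2. Opens down.
Focus is p units from the vertex along the axis: (h, k + p).

(10, -21/2)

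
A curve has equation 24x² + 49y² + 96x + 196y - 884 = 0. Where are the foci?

(-7, -2) and (3, -2)

Collect terms: 24(x² + 4x) + 49(y² + 4y) = 884
24(x + 2)² + 49(y + 2)² = 884 + 96 + 196 = 1176
Dividing both sides by 1176: (x + 2)²/49 + (y + 2)²/24 = 1
Ellipse, center (-2, -2), major axis horizontal; a² = 49, b² = 24.
c² = a² - b² = 49 - 24 = 25, so c = 5.
Foci lie on the horizontal axis through the center: (h ± c, k).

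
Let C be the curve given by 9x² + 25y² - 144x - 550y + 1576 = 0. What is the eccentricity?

e = 4/5

Collect terms: 9(x² - 16x) + 25(y² - 22y) = -1576
Complete the square in x and y: 9(x - 8)² + 25(y - 11)² = -1576 + 576 + 3025 = 2025
Divide through by 2025 to get (x - 8)²/225 + (y - 11)²/81 = 1.
Ellipse, center (8, 11), major axis horizontal; a² = 225, b² = 81.
c² = a² - b² = 144, so c = 12.
e = c/a = 12/15 = 4/5.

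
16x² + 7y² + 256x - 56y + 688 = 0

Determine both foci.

Collect terms: 16(x² + 16x) + 7(y² - 8y) = -688
Complete the square: 16(x + 8)² + 7(y - 4)² = -688 + 1024 + 112 = 448
Divide through by 448 to get (x + 8)²/28 + (y - 4)²/64 = 1.
Ellipse, center (-8, 4), major axis vertical; a² = 64, b² = 28.
c² = a² - b² = 64 - 28 = 36, so c = 6.
Foci lie on the vertical axis through the center: (h, k ± c).

(-8, -2) and (-8, 10)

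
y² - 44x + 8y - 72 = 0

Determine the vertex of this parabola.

Only y is squared. Complete the square in y: (y + 4)² = 44(x + 2).
Vertex (-2, -4); 4p = 44 so p = 11. Opens right.

(-2, -4)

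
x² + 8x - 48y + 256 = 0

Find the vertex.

Only x is squared. Complete the square in x: (x + 4)² = 48(y - 5).
Vertex (-4, 5); 4p = 48 so p = 12. Opens up.

(-4, 5)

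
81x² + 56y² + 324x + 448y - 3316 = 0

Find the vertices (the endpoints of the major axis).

Rearranging, 81(x² + 4x) + 56(y² + 8y) = 3316.
Completing the square gives 81(x + 2)² + 56(y + 4)² = 3316 + 324 + 896 = 4536.
Dividing both sides by 4536: (x + 2)²/56 + (y + 4)²/81 = 1
Ellipse, center (-2, -4), major axis vertical; a² = 81, b² = 56.
a = 9. Vertices at (h, k ± a).

(-2, -13) and (-2, 5)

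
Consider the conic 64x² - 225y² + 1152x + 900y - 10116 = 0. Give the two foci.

64(x² + 18x) -225(y² - 4y) = 10116
Complete the square in x and y: 64(x + 9)² -225(y - 2)² = 10116 + 5184 - 900 = 14400
Dividing both sides by 14400: (x + 9)²/225 - (y - 2)²/64 = 1
Hyperbola, center (-9, 2), transverse axis horizontal; a² = 225, b² = 64.
c² = a² + b² = 225 + 64 = 289, so c = 17.
Foci lie on the horizontal axis through the center: (h ± c, k).

(-26, 2) and (8, 2)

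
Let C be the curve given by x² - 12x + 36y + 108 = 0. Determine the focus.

(6, -11)

Only x is squared. Complete the square in x: (x - 6)² = -36(y + 2).
Vertex (6, -2); 4p = -36 so p = -9. Opens down.
Focus is p units from the vertex along the axis: (h, k + p).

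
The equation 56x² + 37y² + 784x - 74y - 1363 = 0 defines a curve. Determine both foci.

(-7, 1 - √38) and (-7, 1 + √38)

Group: 56(x² + 14x) + 37(y² - 2y) = 1363
Completing the square gives 56(x + 7)² + 37(y - 1)² = 1363 + 2744 + 37 = 4144.
Dividing both sides by 4144: (x + 7)²/74 + (y - 1)²/112 = 1
Ellipse, center (-7, 1), major axis vertical; a² = 112, b² = 74.
c² = a² - b² = 112 - 74 = 38, so c = √38.
Foci lie on the vertical axis through the center: (h, k ± c).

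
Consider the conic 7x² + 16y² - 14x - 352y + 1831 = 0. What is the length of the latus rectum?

7/2

Collect terms: 7(x² - 2x) + 16(y² - 22y) = -1831
Complete the square: 7(x - 1)² + 16(y - 11)² = -1831 + 7 + 1936 = 112
Dividing both sides by 112: (x - 1)²/16 + (y - 11)²/7 = 1
Ellipse, center (1, 11), major axis horizontal; a² = 16, b² = 7.
Latus rectum length = 2b²/a = 2·7/4 = 7/2.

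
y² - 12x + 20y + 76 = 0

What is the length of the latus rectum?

12

Only y is squared. Complete the square in y: (y + 10)² = 12(x + 2).
Vertex (-2, -10); 4p = 12 so p = 3. Opens right.
Latus rectum length = |4p| = 12.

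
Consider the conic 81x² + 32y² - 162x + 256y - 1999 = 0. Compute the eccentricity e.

e = 7/9

Group: 81(x² - 2x) + 32(y² + 8y) = 1999
81(x - 1)² + 32(y + 4)² = 1999 + 81 + 512 = 2592
Divide through by 2592 to get (x - 1)²/32 + (y + 4)²/81 = 1.
Ellipse, center (1, -4), major axis vertical; a² = 81, b² = 32.
c² = a² - b² = 49, so c = 7.
e = c/a = 7/9.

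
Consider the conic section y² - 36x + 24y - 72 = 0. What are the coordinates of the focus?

Only y is squared. Complete the square in y: (y + 12)² = 36(x + 6).
Vertex (-6, -12); 4p = 36 so p = 9. Opens right.
Focus is p units from the vertex along the axis: (h + p, k).

(3, -12)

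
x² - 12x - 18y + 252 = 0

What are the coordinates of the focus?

Only x is squared. Complete the square in x: (x - 6)² = 18(y - 12).
Vertex (6, 12); 4p = 18 so p = 9/2. Opens up.
Focus is p units from the vertex along the axis: (h, k + p).

(6, 33/2)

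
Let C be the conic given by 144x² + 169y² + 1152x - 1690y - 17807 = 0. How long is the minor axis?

24

Collect terms: 144(x² + 8x) + 169(y² - 10y) = 17807
Completing the square gives 144(x + 4)² + 169(y - 5)² = 17807 + 2304 + 4225 = 24336.
Divide by 24336: (x + 4)²/169 + (y - 5)²/144 = 1
Ellipse, center (-4, 5), major axis horizontal; a² = 169, b² = 144.
b² = 144 so b = 12; the minor axis has length 2b = 24.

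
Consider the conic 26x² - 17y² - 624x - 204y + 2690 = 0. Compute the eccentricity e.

Group: 26(x² - 24x) -17(y² + 12y) = -2690
Complete the square: 26(x - 12)² -17(y + 6)² = -2690 + 3744 - 612 = 442
Divide by 442: (x - 12)²/17 - (y + 6)²/26 = 1
Hyperbola, center (12, -6), transverse axis horizontal; a² = 17, b² = 26.
c² = a² + b² = 43, so c = √43.
e = c/a = √43/√17 = √731/17.

e = √731/17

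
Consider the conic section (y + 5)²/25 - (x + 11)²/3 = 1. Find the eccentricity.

e = 2√7/5

Center (-11, -5). The positive term is the y-term, so the transverse axis is vertical; a² = 25, b² = 3.
c² = a² + b² = 28, so c = 2√7.
e = c/a = 2√7/5.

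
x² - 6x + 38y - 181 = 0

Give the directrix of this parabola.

y = 29/2

Only x is squared. Complete the square in x: (x - 3)² = -38(y - 5).
Vertex (3, 5); 4p = -38 so p = -19/2. Opens down.
Directrix is the horizontal line y = k − p = 5 − (-19/2) = 29/2.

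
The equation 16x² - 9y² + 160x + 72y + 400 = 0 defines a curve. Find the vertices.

(-5, 0) and (-5, 8)

Rearranging, 16(x² + 10x) -9(y² - 8y) = -400.
Completing the square gives 16(x + 5)² -9(y - 4)² = -400 + 400 - 144 = -144.
Divide through by -144 to get (y - 4)²/16 - (x + 5)²/9 = 1.
Hyperbola, center (-5, 4), transverse axis vertical; a² = 16, b² = 9.
a = 4. Vertices at (h, k ± a).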